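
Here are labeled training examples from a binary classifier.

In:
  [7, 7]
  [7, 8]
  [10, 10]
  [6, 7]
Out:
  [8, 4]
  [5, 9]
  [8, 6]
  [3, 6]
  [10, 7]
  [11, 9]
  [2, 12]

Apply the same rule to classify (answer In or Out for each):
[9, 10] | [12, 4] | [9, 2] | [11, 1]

A rule that fits every label: |first − second| ≤ 1 — true of each 'In' example, false of each 'Out' one.

In, Out, Out, Out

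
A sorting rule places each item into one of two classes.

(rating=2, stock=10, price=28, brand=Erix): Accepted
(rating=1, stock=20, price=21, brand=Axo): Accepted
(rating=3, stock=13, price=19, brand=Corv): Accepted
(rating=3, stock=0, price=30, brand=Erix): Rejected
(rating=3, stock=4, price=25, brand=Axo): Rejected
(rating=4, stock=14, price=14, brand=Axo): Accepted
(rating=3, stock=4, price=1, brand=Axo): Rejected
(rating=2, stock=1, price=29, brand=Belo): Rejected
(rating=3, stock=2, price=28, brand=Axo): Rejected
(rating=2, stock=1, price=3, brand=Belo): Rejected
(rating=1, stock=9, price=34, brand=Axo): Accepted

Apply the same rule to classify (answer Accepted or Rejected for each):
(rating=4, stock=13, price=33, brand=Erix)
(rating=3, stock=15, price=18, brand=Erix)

One predicate separates the groups cleanly: stock ≥ 9.
(rating=4, stock=13, price=33, brand=Erix): Accepted (stock = 13). (rating=3, stock=15, price=18, brand=Erix): Accepted (stock = 15).

Accepted, Accepted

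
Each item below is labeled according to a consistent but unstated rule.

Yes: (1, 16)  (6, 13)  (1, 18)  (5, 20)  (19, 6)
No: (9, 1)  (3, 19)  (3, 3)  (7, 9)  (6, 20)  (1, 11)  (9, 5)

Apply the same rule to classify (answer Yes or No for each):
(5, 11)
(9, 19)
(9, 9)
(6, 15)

The common property of the 'Yes' items is: sum is odd. No 'No' item has it.

No, No, No, Yes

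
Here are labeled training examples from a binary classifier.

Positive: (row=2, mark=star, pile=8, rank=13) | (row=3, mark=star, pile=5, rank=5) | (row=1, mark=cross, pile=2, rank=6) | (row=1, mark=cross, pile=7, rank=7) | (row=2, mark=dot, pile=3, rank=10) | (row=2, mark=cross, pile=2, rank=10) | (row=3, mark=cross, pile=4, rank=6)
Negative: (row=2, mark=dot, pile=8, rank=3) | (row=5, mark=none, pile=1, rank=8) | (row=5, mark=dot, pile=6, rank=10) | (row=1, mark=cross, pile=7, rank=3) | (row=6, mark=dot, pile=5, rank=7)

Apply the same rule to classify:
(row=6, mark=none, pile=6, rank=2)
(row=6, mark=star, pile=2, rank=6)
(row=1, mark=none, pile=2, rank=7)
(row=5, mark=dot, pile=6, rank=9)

The common property of the 'Positive' items is: row ≤ 3 AND rank ≥ 5. No 'Negative' item has it.
Negative: (row=6, mark=none, pile=6, rank=2), since row = 6, rank = 2. Negative: (row=6, mark=star, pile=2, rank=6), since row = 6, rank = 6. Positive: (row=1, mark=none, pile=2, rank=7), since row = 1, rank = 7. Negative: (row=5, mark=dot, pile=6, rank=9), since row = 5, rank = 9.

Negative, Negative, Positive, Negative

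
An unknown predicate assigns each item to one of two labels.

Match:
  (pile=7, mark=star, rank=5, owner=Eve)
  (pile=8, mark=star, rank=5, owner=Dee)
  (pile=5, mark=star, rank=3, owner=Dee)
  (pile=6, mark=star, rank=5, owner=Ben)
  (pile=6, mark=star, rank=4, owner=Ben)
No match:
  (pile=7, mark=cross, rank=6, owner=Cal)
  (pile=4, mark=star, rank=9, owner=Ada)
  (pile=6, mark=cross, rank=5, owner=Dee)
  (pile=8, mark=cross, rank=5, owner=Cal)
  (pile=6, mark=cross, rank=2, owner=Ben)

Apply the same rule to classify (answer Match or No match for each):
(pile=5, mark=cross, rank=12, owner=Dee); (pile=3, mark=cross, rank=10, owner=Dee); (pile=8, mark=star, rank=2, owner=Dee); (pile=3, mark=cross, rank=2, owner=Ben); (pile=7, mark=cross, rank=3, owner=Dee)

No match, No match, Match, No match, No match

The common property of the 'Match' items is: mark is star AND pile ≥ 5. No 'No match' item has it.
(pile=5, mark=cross, rank=12, owner=Dee) — mark is cross, pile = 5, hence No match.
(pile=3, mark=cross, rank=10, owner=Dee) — mark is cross, pile = 3, hence No match.
(pile=8, mark=star, rank=2, owner=Dee) — mark is star, pile = 8, hence Match.
(pile=3, mark=cross, rank=2, owner=Ben) — mark is cross, pile = 3, hence No match.
(pile=7, mark=cross, rank=3, owner=Dee) — mark is cross, pile = 7, hence No match.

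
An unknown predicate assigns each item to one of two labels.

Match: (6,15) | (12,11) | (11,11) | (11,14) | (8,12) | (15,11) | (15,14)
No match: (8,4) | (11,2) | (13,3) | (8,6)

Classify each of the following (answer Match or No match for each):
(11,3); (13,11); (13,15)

One predicate separates the groups cleanly: sum ≥ 20.
(11,3): No match (11+3 = 14). (13,11): Match (13+11 = 24). (13,15): Match (13+15 = 28).

No match, Match, Match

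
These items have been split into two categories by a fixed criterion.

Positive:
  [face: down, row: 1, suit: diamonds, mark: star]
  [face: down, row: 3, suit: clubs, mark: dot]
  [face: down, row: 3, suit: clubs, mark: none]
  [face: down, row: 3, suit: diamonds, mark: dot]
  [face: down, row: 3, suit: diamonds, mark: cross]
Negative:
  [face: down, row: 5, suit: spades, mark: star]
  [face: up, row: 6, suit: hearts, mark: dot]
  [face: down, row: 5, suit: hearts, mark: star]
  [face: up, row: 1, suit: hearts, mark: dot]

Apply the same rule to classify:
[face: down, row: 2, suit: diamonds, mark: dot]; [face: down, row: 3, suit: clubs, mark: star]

'Positive' ⟺ face is down AND row ≤ 3.
[face: down, row: 2, suit: diamonds, mark: dot]: Positive (face is down, row = 2). [face: down, row: 3, suit: clubs, mark: star]: Positive (face is down, row = 3).

Positive, Positive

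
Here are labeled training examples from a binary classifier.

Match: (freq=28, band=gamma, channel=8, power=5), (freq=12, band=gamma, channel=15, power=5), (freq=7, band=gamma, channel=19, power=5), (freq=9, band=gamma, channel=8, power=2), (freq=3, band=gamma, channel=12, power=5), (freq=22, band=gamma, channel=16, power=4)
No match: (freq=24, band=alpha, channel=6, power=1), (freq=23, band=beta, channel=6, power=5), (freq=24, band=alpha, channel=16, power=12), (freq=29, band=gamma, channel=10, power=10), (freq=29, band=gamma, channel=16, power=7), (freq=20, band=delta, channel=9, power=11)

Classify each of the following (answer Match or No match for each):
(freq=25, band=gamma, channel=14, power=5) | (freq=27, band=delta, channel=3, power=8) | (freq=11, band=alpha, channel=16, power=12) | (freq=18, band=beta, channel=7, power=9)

One predicate separates the groups cleanly: band is gamma AND freq ≤ 28.
Match: (freq=25, band=gamma, channel=14, power=5), since band is gamma, freq = 25.
No match: (freq=27, band=delta, channel=3, power=8), since band is delta, freq = 27.
No match: (freq=11, band=alpha, channel=16, power=12), since band is alpha, freq = 11.
No match: (freq=18, band=beta, channel=7, power=9), since band is beta, freq = 18.

Match, No match, No match, No match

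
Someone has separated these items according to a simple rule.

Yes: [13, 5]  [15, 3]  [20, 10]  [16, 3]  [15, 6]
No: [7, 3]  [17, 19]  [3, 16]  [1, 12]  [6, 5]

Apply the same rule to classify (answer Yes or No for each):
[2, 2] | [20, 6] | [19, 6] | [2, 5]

The pattern is that an item is 'Yes' exactly when: first > second AND sum ≥ 13.
[2, 2] → 2 = 2, 2+2 = 4 → No. [20, 6] → 20 > 6, 20+6 = 26 → Yes. [19, 6] → 19 > 6, 19+6 = 25 → Yes. [2, 5] → 2 < 5, 2+5 = 7 → No.

No, Yes, Yes, No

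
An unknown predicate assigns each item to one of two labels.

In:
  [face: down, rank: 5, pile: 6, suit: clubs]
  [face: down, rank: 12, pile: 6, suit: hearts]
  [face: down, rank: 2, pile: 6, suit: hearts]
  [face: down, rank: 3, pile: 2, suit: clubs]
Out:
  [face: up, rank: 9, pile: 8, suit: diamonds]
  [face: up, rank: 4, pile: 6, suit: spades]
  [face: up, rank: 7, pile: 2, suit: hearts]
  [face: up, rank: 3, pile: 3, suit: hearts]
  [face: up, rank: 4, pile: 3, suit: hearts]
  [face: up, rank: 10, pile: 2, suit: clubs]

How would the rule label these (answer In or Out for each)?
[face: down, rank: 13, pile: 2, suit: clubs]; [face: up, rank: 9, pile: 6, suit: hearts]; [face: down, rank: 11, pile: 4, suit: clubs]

In, Out, In

A rule that fits every label: face is down — true of each 'In' example, false of each 'Out' one.
[face: down, rank: 13, pile: 2, suit: clubs]: In (face is down).
[face: up, rank: 9, pile: 6, suit: hearts]: Out (face is up).
[face: down, rank: 11, pile: 4, suit: clubs]: In (face is down).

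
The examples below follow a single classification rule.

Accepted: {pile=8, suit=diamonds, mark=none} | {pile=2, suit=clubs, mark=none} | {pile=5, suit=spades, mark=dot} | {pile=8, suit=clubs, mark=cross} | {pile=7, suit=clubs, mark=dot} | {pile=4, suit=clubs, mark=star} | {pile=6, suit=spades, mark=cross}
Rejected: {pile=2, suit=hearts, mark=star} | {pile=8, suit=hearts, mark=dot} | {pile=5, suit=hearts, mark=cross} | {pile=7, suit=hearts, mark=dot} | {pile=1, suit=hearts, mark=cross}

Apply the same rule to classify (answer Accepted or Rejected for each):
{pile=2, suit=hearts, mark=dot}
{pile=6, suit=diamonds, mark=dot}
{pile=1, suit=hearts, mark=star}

All 'Accepted' examples share one property — suit is not hearts — and every 'Rejected' example lacks it.

Rejected, Accepted, Rejected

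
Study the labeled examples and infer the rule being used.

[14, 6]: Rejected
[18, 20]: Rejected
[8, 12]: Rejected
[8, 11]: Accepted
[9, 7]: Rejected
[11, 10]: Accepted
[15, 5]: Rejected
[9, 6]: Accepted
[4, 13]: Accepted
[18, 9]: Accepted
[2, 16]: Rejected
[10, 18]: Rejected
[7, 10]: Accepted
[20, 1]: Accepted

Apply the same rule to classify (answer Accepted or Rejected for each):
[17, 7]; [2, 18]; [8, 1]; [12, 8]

Rejected, Rejected, Accepted, Rejected

Looking at the examples, the only property every 'Accepted' case has and every 'Rejected' case lacks is: sum is odd.
[17, 7]: Rejected (17+7 = 24). [2, 18]: Rejected (2+18 = 20). [8, 1]: Accepted (8+1 = 9). [12, 8]: Rejected (12+8 = 20).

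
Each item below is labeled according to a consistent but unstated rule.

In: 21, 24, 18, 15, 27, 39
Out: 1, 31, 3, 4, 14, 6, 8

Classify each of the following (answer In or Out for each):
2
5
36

Out, Out, In

The rule appears to be: multiple of 3 AND at least 8.
Out: 2, since 2 = 3·0 + 2, 2 < 8. Out: 5, since 5 = 3·1 + 2, 5 < 8. In: 36, since 36 = 3·12, 36 ≥ 8.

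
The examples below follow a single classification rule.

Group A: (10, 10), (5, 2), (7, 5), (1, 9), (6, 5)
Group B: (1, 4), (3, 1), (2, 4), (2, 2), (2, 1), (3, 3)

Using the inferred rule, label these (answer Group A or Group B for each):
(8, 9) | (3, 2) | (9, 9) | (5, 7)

Group A, Group B, Group A, Group A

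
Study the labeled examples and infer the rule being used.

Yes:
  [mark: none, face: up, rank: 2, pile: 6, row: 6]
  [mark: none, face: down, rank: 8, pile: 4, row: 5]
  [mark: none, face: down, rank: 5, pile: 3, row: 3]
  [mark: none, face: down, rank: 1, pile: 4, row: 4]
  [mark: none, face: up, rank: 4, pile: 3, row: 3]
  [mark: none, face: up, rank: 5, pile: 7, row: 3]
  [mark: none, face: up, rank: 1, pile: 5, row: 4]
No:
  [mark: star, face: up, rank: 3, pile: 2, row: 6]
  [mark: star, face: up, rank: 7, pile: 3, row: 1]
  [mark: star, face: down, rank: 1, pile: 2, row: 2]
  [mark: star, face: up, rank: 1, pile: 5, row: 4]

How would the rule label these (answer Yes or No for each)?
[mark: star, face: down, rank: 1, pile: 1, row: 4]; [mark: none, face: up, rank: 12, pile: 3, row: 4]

All 'Yes' examples share one property — mark is none — and every 'No' example lacks it.
No: [mark: star, face: down, rank: 1, pile: 1, row: 4], since mark is star. Yes: [mark: none, face: up, rank: 12, pile: 3, row: 4], since mark is none.

No, Yes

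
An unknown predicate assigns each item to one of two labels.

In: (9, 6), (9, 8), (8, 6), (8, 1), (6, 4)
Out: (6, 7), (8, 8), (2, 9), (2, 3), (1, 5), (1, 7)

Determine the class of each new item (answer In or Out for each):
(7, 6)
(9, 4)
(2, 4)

The rule appears to be: first > second.

In, In, Out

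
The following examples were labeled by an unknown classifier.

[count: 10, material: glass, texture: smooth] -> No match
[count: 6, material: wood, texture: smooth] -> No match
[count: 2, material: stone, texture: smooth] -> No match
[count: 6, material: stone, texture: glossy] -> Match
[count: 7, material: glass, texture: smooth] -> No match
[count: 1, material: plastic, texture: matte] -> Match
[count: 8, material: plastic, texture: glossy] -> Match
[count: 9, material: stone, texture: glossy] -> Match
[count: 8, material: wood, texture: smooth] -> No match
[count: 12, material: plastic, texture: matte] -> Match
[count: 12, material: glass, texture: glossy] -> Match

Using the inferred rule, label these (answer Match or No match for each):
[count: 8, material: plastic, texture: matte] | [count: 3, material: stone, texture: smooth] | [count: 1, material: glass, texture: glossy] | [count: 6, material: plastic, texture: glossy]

Match, No match, Match, Match

Rule: texture is not smooth. This holds for each 'Match' example and fails for each 'No match' one.
Match: [count: 8, material: plastic, texture: matte], since texture is matte.
No match: [count: 3, material: stone, texture: smooth], since texture is smooth.
Match: [count: 1, material: glass, texture: glossy], since texture is glossy.
Match: [count: 6, material: plastic, texture: glossy], since texture is glossy.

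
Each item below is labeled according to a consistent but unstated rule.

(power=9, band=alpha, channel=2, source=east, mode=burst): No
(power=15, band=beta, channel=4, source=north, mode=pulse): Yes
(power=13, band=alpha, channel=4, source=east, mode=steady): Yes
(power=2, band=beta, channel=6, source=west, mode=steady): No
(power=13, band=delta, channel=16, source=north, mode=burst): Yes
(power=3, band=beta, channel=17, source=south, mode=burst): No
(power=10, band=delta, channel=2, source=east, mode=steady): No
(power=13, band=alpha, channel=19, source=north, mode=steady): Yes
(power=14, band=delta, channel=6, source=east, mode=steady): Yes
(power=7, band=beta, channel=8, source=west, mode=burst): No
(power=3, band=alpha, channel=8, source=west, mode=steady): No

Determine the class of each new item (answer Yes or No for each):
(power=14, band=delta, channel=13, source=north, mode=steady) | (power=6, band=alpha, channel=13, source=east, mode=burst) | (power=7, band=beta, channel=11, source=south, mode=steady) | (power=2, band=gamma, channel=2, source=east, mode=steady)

Yes, No, No, No

The classifier is using: power ≥ 13.
(power=14, band=delta, channel=13, source=north, mode=steady) — power = 14, hence Yes.
(power=6, band=alpha, channel=13, source=east, mode=burst) — power = 6, hence No.
(power=7, band=beta, channel=11, source=south, mode=steady) — power = 7, hence No.
(power=2, band=gamma, channel=2, source=east, mode=steady) — power = 2, hence No.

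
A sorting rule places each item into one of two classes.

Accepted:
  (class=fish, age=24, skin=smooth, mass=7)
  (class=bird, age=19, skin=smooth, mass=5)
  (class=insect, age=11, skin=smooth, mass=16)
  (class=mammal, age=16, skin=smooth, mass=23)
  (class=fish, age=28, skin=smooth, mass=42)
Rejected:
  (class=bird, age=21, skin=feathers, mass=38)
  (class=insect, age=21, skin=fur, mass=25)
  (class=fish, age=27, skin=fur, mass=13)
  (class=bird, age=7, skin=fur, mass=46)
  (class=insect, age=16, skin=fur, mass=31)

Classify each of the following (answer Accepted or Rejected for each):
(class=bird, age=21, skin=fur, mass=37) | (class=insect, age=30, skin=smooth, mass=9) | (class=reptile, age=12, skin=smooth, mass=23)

The common property of the 'Accepted' items is: skin is smooth. No 'Rejected' item has it.

Rejected, Accepted, Accepted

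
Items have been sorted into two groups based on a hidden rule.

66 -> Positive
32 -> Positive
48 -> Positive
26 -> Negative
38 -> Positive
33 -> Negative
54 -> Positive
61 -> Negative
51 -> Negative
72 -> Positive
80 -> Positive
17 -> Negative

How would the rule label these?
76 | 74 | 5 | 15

Positive, Positive, Negative, Negative

The simplest hypothesis consistent with all the labels is: even AND at least 32.
Positive: 76, since 76 is even, 76 ≥ 32.
Positive: 74, since 74 is even, 74 ≥ 32.
Negative: 5, since 5 is odd, 5 < 32.
Negative: 15, since 15 is odd, 15 < 32.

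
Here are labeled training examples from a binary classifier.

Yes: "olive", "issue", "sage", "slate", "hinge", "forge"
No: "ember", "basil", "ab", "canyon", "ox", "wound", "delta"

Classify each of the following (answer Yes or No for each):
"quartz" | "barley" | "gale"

No, No, Yes

The simplest hypothesis consistent with all the labels is: ends with 'e'.
"quartz": ends with 'z' — lacks this property, so No. "barley": ends with 'y' — lacks this property, so No. "gale": ends with 'e' — satisfies this, so Yes.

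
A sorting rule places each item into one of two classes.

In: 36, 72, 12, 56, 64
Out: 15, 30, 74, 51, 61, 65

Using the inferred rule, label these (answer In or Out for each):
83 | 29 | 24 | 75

Out, Out, In, Out

The common property of the 'In' items is: multiple of 4. No 'Out' item has it.
83: Out (83 = 4·20 + 3).
29: Out (29 = 4·7 + 1).
24: In (24 = 4·6).
75: Out (75 = 4·18 + 3).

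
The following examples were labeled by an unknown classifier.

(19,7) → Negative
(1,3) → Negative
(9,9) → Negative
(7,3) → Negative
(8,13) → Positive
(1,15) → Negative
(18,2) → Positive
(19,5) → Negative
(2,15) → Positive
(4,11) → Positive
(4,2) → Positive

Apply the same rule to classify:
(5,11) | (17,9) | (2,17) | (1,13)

Negative, Negative, Positive, Negative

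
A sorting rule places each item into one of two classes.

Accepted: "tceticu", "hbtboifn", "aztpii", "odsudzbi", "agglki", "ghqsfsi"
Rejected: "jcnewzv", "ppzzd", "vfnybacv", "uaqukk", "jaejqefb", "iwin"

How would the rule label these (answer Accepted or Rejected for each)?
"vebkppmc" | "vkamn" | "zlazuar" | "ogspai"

Every 'Accepted' example satisfies: length ≥ 5 AND contains 'i'. None of the 'Rejected' examples do.
"vebkppmc" → length 8, no 'i' → Rejected. "vkamn" → length 5, no 'i' → Rejected. "zlazuar" → length 7, no 'i' → Rejected. "ogspai" → length 6, has 'i' → Accepted.

Rejected, Rejected, Rejected, Accepted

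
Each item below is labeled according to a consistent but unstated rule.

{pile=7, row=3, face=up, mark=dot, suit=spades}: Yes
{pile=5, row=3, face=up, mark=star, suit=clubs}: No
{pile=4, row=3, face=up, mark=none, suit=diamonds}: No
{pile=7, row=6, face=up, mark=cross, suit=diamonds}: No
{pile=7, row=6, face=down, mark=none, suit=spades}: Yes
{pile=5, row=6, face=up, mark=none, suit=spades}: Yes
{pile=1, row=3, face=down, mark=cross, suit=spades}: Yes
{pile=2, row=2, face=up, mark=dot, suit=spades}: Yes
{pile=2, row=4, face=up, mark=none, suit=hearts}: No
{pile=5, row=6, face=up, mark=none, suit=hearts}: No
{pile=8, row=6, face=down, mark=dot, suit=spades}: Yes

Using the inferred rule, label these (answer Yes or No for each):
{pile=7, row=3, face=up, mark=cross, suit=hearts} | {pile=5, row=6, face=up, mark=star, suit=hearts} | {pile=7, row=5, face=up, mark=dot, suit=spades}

No, No, Yes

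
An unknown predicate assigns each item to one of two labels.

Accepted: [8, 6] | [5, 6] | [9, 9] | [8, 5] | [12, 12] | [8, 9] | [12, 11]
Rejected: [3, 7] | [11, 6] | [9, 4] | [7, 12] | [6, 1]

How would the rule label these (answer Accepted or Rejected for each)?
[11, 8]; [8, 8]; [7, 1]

The common property of the 'Accepted' items is: |first − second| ≤ 3. No 'Rejected' item has it.

Accepted, Accepted, Rejected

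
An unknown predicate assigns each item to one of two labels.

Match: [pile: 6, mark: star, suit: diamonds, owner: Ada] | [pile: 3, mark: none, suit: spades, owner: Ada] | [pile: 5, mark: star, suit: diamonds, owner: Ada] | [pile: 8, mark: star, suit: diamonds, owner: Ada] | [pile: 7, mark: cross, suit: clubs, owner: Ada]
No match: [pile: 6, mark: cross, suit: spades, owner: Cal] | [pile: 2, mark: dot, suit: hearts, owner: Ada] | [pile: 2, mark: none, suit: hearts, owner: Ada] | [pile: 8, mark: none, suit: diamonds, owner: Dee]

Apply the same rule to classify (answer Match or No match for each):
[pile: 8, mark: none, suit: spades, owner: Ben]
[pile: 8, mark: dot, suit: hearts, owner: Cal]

A rule that fits every label: owner is Ada AND pile ≥ 3 — true of each 'Match' example, false of each 'No match' one.

No match, No match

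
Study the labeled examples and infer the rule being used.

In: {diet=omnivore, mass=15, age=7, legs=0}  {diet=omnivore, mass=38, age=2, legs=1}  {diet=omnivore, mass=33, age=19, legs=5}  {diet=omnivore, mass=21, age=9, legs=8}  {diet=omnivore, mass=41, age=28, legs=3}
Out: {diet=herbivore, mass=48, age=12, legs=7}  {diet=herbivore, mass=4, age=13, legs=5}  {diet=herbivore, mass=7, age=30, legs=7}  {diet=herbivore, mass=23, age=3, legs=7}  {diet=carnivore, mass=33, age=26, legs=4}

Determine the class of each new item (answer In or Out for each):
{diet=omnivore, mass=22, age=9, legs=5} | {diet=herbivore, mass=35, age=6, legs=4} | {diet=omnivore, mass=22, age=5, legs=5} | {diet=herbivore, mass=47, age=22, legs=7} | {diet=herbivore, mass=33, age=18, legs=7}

In, Out, In, Out, Out

Looking at the examples, the only property every 'In' case has and every 'Out' case lacks is: diet is omnivore.
{diet=omnivore, mass=22, age=9, legs=5} — diet is omnivore, hence In. {diet=herbivore, mass=35, age=6, legs=4} — diet is herbivore, hence Out. {diet=omnivore, mass=22, age=5, legs=5} — diet is omnivore, hence In. {diet=herbivore, mass=47, age=22, legs=7} — diet is herbivore, hence Out. {diet=herbivore, mass=33, age=18, legs=7} — diet is herbivore, hence Out.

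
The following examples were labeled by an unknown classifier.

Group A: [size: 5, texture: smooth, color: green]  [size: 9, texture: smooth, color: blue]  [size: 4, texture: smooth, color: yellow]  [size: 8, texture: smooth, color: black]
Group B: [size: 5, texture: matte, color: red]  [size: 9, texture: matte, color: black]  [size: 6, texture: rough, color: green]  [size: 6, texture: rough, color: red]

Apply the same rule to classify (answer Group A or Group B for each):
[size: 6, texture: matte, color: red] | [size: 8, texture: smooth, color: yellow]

Group B, Group A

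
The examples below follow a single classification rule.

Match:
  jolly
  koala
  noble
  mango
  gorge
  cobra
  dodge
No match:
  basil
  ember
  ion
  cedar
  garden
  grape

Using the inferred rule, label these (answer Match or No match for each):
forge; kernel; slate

The simplest hypothesis consistent with all the labels is: length 5 AND contains 'o'.
Match: forge, since length 5, has 'o'.
No match: kernel, since length 6, no 'o'.
No match: slate, since length 5, no 'o'.

Match, No match, No match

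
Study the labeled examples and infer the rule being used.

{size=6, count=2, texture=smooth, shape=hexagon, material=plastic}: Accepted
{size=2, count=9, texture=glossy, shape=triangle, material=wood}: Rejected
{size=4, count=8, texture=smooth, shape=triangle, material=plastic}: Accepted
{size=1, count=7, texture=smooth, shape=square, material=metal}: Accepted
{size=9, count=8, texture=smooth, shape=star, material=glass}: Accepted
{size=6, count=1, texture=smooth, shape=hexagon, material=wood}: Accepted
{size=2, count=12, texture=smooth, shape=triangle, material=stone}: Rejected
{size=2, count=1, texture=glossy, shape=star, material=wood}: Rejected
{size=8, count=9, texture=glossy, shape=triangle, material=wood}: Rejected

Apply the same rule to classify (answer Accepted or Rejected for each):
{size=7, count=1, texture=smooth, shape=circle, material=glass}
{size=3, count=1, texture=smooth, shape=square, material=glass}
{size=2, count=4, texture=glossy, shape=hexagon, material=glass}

Accepted, Accepted, Rejected

The classifier is using: texture is smooth AND count ≤ 8.
{size=7, count=1, texture=smooth, shape=circle, material=glass}: texture is smooth, count = 1, checks out → Accepted.
{size=3, count=1, texture=smooth, shape=square, material=glass}: texture is smooth, count = 1, checks out → Accepted.
{size=2, count=4, texture=glossy, shape=hexagon, material=glass}: texture is glossy, count = 4, does not pass → Rejected.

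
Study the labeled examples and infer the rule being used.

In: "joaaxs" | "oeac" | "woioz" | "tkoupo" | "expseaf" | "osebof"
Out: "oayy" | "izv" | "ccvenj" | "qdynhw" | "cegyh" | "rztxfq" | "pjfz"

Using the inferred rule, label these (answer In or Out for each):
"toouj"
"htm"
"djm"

In, Out, Out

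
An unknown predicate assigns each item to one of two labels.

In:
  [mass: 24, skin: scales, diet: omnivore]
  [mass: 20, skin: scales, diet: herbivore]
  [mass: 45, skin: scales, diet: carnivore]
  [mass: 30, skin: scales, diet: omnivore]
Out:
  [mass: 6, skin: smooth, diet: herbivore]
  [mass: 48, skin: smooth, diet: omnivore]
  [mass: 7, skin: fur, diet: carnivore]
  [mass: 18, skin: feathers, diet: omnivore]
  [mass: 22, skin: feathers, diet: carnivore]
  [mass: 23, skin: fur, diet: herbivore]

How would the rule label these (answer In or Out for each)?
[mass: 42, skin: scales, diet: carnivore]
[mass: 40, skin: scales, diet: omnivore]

Checking candidate rules against both groups, what survives is: skin is scales.
In: [mass: 42, skin: scales, diet: carnivore], since skin is scales.
In: [mass: 40, skin: scales, diet: omnivore], since skin is scales.

In, In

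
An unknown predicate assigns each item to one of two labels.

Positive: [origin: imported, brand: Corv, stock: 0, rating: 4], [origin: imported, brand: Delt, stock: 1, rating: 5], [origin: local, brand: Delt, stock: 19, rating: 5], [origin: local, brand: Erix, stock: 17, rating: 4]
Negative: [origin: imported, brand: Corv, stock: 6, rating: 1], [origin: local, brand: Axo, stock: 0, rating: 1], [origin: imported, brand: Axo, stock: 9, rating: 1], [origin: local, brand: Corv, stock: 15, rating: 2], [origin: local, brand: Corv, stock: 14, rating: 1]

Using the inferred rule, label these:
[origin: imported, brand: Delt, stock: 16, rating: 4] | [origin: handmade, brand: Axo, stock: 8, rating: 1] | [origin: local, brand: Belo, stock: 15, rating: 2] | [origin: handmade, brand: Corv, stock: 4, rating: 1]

The common property of the 'Positive' items is: rating ≥ 4. No 'Negative' item has it.
Positive: [origin: imported, brand: Delt, stock: 16, rating: 4], since rating = 4. Negative: [origin: handmade, brand: Axo, stock: 8, rating: 1], since rating = 1. Negative: [origin: local, brand: Belo, stock: 15, rating: 2], since rating = 2. Negative: [origin: handmade, brand: Corv, stock: 4, rating: 1], since rating = 1.

Positive, Negative, Negative, Negative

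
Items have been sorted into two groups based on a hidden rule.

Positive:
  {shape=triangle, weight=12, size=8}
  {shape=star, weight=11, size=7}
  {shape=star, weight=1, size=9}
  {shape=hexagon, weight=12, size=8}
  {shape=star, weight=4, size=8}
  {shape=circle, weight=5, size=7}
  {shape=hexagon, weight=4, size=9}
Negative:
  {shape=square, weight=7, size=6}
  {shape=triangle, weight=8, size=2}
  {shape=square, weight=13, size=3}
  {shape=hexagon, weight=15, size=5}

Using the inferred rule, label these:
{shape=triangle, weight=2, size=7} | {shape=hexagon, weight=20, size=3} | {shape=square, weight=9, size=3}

Positive, Negative, Negative

'Positive' ⟺ size ≥ 7.
{shape=triangle, weight=2, size=7}: size = 7, qualifies → Positive.
{shape=hexagon, weight=20, size=3}: size = 3, fails the rule → Negative.
{shape=square, weight=9, size=3}: size = 3, fails the rule → Negative.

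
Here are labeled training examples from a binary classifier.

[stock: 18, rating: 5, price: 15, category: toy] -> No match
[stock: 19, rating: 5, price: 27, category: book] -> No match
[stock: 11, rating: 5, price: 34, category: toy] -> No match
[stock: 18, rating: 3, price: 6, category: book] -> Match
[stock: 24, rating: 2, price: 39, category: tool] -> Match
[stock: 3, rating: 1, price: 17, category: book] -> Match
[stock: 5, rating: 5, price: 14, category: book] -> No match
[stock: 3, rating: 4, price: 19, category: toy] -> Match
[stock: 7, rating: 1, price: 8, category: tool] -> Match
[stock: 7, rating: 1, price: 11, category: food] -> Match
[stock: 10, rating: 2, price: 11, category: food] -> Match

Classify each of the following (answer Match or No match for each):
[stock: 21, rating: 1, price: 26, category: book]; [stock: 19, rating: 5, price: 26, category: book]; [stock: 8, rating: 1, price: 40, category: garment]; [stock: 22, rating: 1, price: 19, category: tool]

Match, No match, Match, Match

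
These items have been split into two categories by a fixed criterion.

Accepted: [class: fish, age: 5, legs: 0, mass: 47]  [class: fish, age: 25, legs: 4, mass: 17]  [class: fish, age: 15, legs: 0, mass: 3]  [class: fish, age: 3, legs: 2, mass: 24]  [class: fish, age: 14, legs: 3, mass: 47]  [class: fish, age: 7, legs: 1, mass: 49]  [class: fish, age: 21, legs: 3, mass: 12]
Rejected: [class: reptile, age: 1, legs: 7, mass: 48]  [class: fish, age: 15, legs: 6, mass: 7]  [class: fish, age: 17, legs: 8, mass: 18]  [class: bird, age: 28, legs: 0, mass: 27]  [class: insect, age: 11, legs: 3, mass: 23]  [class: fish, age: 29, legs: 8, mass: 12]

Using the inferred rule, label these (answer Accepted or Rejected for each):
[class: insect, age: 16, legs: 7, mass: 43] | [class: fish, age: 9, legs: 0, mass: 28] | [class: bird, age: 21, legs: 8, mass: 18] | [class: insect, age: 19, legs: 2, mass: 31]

Rejected, Accepted, Rejected, Rejected

Rule: class is fish AND legs ≤ 4. This holds for each 'Accepted' example and fails for each 'Rejected' one.
[class: insect, age: 16, legs: 7, mass: 43]: class is insect, legs = 7 — does not satisfy this, so Rejected. [class: fish, age: 9, legs: 0, mass: 28]: class is fish, legs = 0 — matches, so Accepted. [class: bird, age: 21, legs: 8, mass: 18]: class is bird, legs = 8 — does not satisfy this, so Rejected. [class: insect, age: 19, legs: 2, mass: 31]: class is insect, legs = 2 — does not satisfy this, so Rejected.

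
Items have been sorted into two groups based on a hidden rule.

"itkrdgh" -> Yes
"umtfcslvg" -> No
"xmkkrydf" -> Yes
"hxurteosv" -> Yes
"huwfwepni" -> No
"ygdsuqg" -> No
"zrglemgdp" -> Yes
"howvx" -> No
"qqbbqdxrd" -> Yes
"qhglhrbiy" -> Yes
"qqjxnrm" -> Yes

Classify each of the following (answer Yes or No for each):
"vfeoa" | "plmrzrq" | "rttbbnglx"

No, Yes, Yes

The simplest hypothesis consistent with all the labels is: contains 'r'.
No: "vfeoa", since no 'r'. Yes: "plmrzrq", since has 'r'. Yes: "rttbbnglx", since has 'r'.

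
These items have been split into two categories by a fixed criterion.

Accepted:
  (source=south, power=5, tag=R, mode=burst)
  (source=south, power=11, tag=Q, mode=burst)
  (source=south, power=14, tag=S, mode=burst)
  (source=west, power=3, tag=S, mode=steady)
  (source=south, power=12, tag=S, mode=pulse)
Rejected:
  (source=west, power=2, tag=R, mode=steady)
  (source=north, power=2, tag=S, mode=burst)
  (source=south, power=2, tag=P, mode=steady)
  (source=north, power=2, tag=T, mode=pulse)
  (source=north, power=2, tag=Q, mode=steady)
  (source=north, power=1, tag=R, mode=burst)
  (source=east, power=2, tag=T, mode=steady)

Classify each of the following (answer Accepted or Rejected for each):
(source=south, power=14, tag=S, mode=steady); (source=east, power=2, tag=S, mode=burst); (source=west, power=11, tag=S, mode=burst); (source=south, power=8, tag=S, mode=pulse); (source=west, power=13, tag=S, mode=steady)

Accepted, Rejected, Accepted, Accepted, Accepted

A rule that fits every label: power ≥ 3 — true of each 'Accepted' example, false of each 'Rejected' one.
(source=south, power=14, tag=S, mode=steady) → power = 14 → Accepted. (source=east, power=2, tag=S, mode=burst) → power = 2 → Rejected. (source=west, power=11, tag=S, mode=burst) → power = 11 → Accepted. (source=south, power=8, tag=S, mode=pulse) → power = 8 → Accepted. (source=west, power=13, tag=S, mode=steady) → power = 13 → Accepted.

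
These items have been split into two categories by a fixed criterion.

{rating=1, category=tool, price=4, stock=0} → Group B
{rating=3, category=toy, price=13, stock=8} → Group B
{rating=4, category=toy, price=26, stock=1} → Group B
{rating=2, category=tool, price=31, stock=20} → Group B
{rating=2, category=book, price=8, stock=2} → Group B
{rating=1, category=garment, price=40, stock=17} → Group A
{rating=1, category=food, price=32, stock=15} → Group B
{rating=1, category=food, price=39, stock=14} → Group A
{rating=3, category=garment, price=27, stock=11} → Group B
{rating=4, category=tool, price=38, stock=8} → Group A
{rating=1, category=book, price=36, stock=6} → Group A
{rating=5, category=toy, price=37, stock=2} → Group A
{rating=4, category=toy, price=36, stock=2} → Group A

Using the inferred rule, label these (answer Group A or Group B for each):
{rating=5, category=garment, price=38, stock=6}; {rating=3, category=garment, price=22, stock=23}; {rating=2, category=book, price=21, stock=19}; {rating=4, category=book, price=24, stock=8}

The classifier is using: price ≥ 36.
{rating=5, category=garment, price=38, stock=6}: Group A (price = 38).
{rating=3, category=garment, price=22, stock=23}: Group B (price = 22).
{rating=2, category=book, price=21, stock=19}: Group B (price = 21).
{rating=4, category=book, price=24, stock=8}: Group B (price = 24).

Group A, Group B, Group B, Group B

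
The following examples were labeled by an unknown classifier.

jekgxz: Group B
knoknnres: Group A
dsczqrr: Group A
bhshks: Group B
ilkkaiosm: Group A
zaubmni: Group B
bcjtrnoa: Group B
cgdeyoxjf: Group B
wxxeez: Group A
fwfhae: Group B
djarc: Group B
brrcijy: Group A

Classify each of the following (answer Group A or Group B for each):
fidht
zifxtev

Group B, Group B

The common property of the 'Group A' items is: has a double letter. No 'Group B' item has it.
fidht: no doubled letter — does not fit, so Group B. zifxtev: no doubled letter — does not fit, so Group B.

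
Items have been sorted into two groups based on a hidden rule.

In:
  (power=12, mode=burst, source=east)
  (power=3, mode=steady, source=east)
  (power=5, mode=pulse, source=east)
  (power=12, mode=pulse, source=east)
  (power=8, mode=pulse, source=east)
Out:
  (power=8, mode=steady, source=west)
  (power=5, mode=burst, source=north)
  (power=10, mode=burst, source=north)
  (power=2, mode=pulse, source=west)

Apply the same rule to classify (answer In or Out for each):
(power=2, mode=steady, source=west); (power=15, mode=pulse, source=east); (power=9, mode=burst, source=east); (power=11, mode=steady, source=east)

Out, In, In, In

Comparing the two groups points to one rule — source is east.
(power=2, mode=steady, source=west): source is west, fails this test → Out.
(power=15, mode=pulse, source=east): source is east, matches → In.
(power=9, mode=burst, source=east): source is east, matches → In.
(power=11, mode=steady, source=east): source is east, matches → In.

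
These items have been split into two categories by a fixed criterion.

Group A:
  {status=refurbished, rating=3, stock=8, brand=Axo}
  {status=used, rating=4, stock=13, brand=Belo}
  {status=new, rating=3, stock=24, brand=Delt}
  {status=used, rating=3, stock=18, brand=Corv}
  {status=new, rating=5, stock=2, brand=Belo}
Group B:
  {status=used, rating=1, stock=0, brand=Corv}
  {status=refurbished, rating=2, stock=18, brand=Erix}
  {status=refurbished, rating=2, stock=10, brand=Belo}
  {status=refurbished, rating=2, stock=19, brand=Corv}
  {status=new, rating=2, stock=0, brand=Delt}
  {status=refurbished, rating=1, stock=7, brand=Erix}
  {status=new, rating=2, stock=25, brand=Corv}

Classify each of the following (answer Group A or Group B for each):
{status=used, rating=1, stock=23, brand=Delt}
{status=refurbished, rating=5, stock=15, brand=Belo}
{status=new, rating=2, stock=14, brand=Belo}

All 'Group A' examples share one property — rating ≥ 3 — and every 'Group B' example lacks it.

Group B, Group A, Group B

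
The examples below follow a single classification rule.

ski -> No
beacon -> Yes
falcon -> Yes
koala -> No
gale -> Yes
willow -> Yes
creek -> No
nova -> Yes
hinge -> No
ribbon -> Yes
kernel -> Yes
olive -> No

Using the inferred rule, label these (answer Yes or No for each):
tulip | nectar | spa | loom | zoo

Comparing the two groups points to one rule — even length.
tulip: No (length 5). nectar: Yes (length 6). spa: No (length 3). loom: Yes (length 4). zoo: No (length 3).

No, Yes, No, Yes, No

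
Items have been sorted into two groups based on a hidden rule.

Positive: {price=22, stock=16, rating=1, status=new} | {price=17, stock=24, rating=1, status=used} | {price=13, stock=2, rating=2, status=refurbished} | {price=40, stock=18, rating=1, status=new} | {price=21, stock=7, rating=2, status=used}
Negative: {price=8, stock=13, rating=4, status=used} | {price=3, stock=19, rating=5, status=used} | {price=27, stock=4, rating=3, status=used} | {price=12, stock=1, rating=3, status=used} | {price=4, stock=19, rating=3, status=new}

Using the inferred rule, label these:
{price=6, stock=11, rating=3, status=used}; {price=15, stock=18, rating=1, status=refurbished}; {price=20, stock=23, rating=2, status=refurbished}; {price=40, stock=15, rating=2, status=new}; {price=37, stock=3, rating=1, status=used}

Every 'Positive' example satisfies: rating ≤ 2. None of the 'Negative' examples do.
Negative: {price=6, stock=11, rating=3, status=used}, since rating = 3. Positive: {price=15, stock=18, rating=1, status=refurbished}, since rating = 1. Positive: {price=20, stock=23, rating=2, status=refurbished}, since rating = 2. Positive: {price=40, stock=15, rating=2, status=new}, since rating = 2. Positive: {price=37, stock=3, rating=1, status=used}, since rating = 1.

Negative, Positive, Positive, Positive, Positive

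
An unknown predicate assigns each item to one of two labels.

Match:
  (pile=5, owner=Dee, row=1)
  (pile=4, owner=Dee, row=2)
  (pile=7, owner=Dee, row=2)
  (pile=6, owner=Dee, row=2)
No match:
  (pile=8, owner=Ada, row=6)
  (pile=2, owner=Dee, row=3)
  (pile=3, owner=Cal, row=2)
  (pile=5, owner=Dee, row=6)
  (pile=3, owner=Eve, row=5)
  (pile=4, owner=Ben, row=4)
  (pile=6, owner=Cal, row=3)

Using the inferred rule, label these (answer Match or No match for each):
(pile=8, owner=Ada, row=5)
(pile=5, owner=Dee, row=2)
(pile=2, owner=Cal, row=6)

One predicate separates the groups cleanly: owner is Dee AND row ≤ 2.
(pile=8, owner=Ada, row=5) — owner is Ada, row = 5, hence No match.
(pile=5, owner=Dee, row=2) — owner is Dee, row = 2, hence Match.
(pile=2, owner=Cal, row=6) — owner is Cal, row = 6, hence No match.

No match, Match, No match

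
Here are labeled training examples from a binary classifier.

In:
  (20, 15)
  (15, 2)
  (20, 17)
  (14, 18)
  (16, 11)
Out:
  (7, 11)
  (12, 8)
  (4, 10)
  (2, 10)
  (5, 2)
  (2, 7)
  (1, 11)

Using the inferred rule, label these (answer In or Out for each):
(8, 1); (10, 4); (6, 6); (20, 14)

Out, Out, Out, In

'In' ⟺ first ≥ 14.
(8, 1): Out (first 8).
(10, 4): Out (first 10).
(6, 6): Out (first 6).
(20, 14): In (first 20).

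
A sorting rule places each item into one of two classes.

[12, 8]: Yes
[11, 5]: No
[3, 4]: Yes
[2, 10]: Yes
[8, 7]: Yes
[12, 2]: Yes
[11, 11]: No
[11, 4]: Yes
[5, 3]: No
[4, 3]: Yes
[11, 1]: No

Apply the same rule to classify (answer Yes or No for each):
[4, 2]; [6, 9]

All 'Yes' examples share one property — product is even — and every 'No' example lacks it.

Yes, Yes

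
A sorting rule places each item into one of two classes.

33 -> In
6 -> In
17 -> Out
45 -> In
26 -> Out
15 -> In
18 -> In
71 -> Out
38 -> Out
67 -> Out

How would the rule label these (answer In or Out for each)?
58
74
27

Out, Out, In

The simplest hypothesis consistent with all the labels is: multiple of 3.
Out: 58, since 58 = 3·19 + 1.
Out: 74, since 74 = 3·24 + 2.
In: 27, since 27 = 3·9.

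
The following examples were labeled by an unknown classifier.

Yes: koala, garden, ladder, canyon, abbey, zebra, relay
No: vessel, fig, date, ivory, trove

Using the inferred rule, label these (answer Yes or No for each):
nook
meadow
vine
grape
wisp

No, Yes, No, Yes, No

All 'Yes' examples share one property — length ≥ 5 AND contains 'a' — and every 'No' example lacks it.
nook: length 4, no 'a', does not fit → No.
meadow: length 6, has 'a', meets the rule → Yes.
vine: length 4, no 'a', does not fit → No.
grape: length 5, has 'a', meets the rule → Yes.
wisp: length 4, no 'a', does not fit → No.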